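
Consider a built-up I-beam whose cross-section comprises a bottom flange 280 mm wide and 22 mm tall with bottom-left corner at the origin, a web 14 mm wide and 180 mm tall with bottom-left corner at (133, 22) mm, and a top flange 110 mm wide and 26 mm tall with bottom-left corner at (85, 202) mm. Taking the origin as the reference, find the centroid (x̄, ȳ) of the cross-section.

Part | A | x̄ᵢ | ȳᵢ | A·x̄ᵢ | A·ȳᵢ
bottom flange | 6160.00 | 140.00 | 11.00 | 862400.00 | 67760.00
web | 2520.00 | 140.00 | 112.00 | 352800.00 | 282240.00
top flange | 2860.00 | 140.00 | 215.00 | 400400.00 | 614900.00
Σ | 11540.00 |  |  | 1615600.00 | 964900.00
x̄ = 1615600.00 / 11540.00 = 140.00 mm
ȳ = 964900.00 / 11540.00 = 83.61 mm

x̄ = 140.00 mm, ȳ = 83.61 mm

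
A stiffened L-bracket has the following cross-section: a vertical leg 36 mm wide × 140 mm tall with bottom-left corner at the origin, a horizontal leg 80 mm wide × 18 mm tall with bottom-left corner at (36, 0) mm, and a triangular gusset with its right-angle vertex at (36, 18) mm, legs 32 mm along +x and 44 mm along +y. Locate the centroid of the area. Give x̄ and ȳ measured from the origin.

vertical leg: A = 36 × 140 = 5040.00, centroid at (18.00, 70.00).
horizontal leg: A = 80 × 18 = 1440.00, centroid at (76.00, 9.00).
gusset: A = ½·32·44 = 704.00, centroid at (46.67, 32.67).
ΣA = 7184.00 mm², ΣAx̄ = 233013.33 mm³, ΣAȳ = 388757.33 mm³.
x̄ = 233013.33/7184.00 = 32.44 mm; ȳ = 388757.33/7184.00 = 54.11 mm.

x̄ = 32.44 mm, ȳ = 54.11 mm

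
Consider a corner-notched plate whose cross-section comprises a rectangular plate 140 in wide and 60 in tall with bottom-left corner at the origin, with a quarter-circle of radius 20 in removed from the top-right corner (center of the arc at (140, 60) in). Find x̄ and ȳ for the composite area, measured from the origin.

x̄ = 67.61 in, ȳ = 29.16 in

Part | A | x̄ᵢ | ȳᵢ | A·x̄ᵢ | A·ȳᵢ
plate | 8400.00 | 70.00 | 30.00 | 588000.00 | 252000.00
removed quarter-circle | -314.16 | 131.51 | 51.51 | -41315.63 | -16182.89
Σ | 8085.84 |  |  | 546684.37 | 235817.11
x̄ = 546684.37 / 8085.84 = 67.61 in
ȳ = 235817.11 / 8085.84 = 29.16 in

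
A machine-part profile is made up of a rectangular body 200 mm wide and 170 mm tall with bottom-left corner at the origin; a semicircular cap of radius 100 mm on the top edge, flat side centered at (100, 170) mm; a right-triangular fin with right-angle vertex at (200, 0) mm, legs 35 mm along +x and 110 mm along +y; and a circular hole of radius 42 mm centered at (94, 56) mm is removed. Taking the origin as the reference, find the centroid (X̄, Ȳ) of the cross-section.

rectangular body: A = 200 × 170 = 34000.00, centroid at (100.00, 85.00).
semicircular top: A = ½π·100² = 15707.96, centroid at (100.00, 212.44).
triangular fin: A = ½·35·110 = 1925.00, centroid at (211.67, 36.67).
hole: A = −π·42² = -5541.77, centroid at (94.00, 56.00).
ΣA = 46091.19 mm²
ΣAX̄ = (34000.00)(100.00) + (15707.96)(100.00) + (1925.00)(211.67) + (-5541.77)(94.00) = 4857328.33 mm³
ΣAȲ = (34000.00)(85.00) + (15707.96)(212.44) + (1925.00)(36.67) + (-5541.77)(56.00) = 5987264.67 mm³
X̄ = 4857328.33 / 46091.19 = 105.39 mm
Ȳ = 5987264.67 / 46091.19 = 129.90 mm

X̄ = 105.39 mm, Ȳ = 129.90 mm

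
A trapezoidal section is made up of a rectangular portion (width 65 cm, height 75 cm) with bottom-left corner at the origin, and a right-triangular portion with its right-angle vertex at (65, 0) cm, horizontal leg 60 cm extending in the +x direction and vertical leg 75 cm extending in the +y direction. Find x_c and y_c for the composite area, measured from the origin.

x_c = 49.08 cm, y_c = 33.55 cm

rectangular portion: A = 65 × 75 = 4875.00, centroid at (32.50, 37.50).
triangular portion: A = ½·60·75 = 2250.00, centroid at (85.00, 25.00).
ΣA = 7125.00 cm², ΣAx_c = 349687.50 cm³, ΣAy_c = 239062.50 cm³.
x_c = 349687.50/7125.00 = 49.08 cm; y_c = 239062.50/7125.00 = 33.55 cm.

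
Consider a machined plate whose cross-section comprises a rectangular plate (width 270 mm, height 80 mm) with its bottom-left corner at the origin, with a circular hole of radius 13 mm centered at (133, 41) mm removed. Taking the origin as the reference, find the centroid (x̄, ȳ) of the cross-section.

plate: A = 270 × 80 = 21600.00, centroid at (135.00, 40.00).
hole: A = −π·13² = -530.93, centroid at (133.00, 41.00).
ΣA = 21069.07 mm²
ΣAx̄ = (21600.00)(135.00) + (-530.93)(133.00) = 2845386.42 mm³
ΣAȳ = (21600.00)(40.00) + (-530.93)(41.00) = 842231.90 mm³
x̄ = 2845386.42 / 21069.07 = 135.05 mm
ȳ = 842231.90 / 21069.07 = 39.97 mm

x̄ = 135.05 mm, ȳ = 39.97 mm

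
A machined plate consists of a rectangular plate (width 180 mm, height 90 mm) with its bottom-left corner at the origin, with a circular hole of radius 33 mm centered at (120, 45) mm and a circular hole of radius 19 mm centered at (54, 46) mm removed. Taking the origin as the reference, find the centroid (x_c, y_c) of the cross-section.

x_c = 84.69 mm, y_c = 44.90 mm

plate: A = 180 × 90 = 16200.00, centroid at (90.00, 45.00).
hole 1: A = −π·33² = -3421.19, centroid at (120.00, 45.00).
hole 2: A = −π·19² = -1134.11, centroid at (54.00, 46.00).
ΣA = 11644.69 mm², ΣAx_c = 986214.46 mm³, ΣAy_c = 522876.96 mm³.
x_c = 986214.46/11644.69 = 84.69 mm; y_c = 522876.96/11644.69 = 44.90 mm.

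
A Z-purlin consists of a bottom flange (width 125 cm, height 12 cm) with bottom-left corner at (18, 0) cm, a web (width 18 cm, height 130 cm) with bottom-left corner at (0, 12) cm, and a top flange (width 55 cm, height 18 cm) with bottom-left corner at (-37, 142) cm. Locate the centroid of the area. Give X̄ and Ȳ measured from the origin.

bottom flange: A = 125 × 12 = 1500.00, centroid at (80.50, 6.00).
web: A = 18 × 130 = 2340.00, centroid at (9.00, 77.00).
top flange: A = 55 × 18 = 990.00, centroid at (-9.50, 151.00).
ΣA = 4830.00 cm²
ΣAX̄ = (1500.00)(80.50) + (2340.00)(9.00) + (990.00)(-9.50) = 132405.00 cm³
ΣAȲ = (1500.00)(6.00) + (2340.00)(77.00) + (990.00)(151.00) = 338670.00 cm³
X̄ = 132405.00 / 4830.00 = 27.41 cm
Ȳ = 338670.00 / 4830.00 = 70.12 cm

X̄ = 27.41 cm, Ȳ = 70.12 cm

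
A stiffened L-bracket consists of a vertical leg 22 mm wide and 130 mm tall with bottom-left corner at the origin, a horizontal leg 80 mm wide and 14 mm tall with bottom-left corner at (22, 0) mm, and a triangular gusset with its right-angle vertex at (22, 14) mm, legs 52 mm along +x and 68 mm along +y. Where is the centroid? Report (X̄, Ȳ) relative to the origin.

X̄ = 29.65 mm, Ȳ = 44.98 mm

vertical leg: A = 22 × 130 = 2860.00, centroid at (11.00, 65.00).
horizontal leg: A = 80 × 14 = 1120.00, centroid at (62.00, 7.00).
gusset: A = ½·52·68 = 1768.00, centroid at (39.33, 36.67).
ΣA = 5748.00 mm², ΣAX̄ = 170441.33 mm³, ΣAȲ = 258566.67 mm³.
X̄ = 170441.33/5748.00 = 29.65 mm; Ȳ = 258566.67/5748.00 = 44.98 mm.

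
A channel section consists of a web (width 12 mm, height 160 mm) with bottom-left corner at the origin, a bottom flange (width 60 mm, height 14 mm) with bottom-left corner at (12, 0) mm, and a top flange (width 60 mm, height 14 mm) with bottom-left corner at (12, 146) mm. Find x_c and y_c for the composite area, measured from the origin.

web: A = 12 × 160 = 1920.00, centroid at (6.00, 80.00).
bottom flange: A = 60 × 14 = 840.00, centroid at (42.00, 7.00).
top flange: A = 60 × 14 = 840.00, centroid at (42.00, 153.00).
ΣA = 3600.00 mm², ΣAx_c = 82080.00 mm³, ΣAy_c = 288000.00 mm³.
x_c = 82080.00/3600.00 = 22.80 mm; y_c = 288000.00/3600.00 = 80.00 mm.

x_c = 22.80 mm, y_c = 80.00 mm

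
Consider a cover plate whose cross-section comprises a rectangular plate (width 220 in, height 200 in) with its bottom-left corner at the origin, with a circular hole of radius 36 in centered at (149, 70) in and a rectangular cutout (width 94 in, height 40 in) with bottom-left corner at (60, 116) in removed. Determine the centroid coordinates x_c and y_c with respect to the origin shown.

x_c = 105.92 in, y_c = 99.63 in

plate: A = 220 × 200 = 44000.00, centroid at (110.00, 100.00).
hole 1: A = −π·36² = -4071.50, centroid at (149.00, 70.00).
hole 2: A = −(94 × 40) = -3760.00, centroid at (107.00, 136.00).
ΣA = 36168.50 in²
ΣAx_c = (44000.00)(110.00) + (-4071.50)(149.00) + (-3760.00)(107.00) = 3831025.89 in³
ΣAy_c = (44000.00)(100.00) + (-4071.50)(70.00) + (-3760.00)(136.00) = 3603634.71 in³
x_c = 3831025.89 / 36168.50 = 105.92 in
y_c = 3603634.71 / 36168.50 = 99.63 in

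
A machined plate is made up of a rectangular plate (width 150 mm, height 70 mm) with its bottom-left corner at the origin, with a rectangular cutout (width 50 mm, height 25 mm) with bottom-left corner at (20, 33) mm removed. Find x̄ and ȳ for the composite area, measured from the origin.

x̄ = 79.05 mm, ȳ = 33.58 mm

plate: A = 150 × 70 = 10500.00, centroid at (75.00, 35.00).
hole: A = −(50 × 25) = -1250.00, centroid at (45.00, 45.50).
ΣA = 9250.00 mm², ΣAx̄ = 731250.00 mm³, ΣAȳ = 310625.00 mm³.
x̄ = 731250.00/9250.00 = 79.05 mm; ȳ = 310625.00/9250.00 = 33.58 mm.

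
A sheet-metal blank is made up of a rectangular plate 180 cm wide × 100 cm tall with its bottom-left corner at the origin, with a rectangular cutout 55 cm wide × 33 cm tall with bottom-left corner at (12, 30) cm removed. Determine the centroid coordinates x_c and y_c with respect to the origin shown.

x_c = 95.66 cm, y_c = 50.39 cm

plate: A = 180 × 100 = 18000.00, centroid at (90.00, 50.00).
hole: A = −(55 × 33) = -1815.00, centroid at (39.50, 46.50).
ΣA = 16185.00 cm², ΣAx_c = 1548307.50 cm³, ΣAy_c = 815602.50 cm³.
x_c = 1548307.50/16185.00 = 95.66 cm; y_c = 815602.50/16185.00 = 50.39 cm.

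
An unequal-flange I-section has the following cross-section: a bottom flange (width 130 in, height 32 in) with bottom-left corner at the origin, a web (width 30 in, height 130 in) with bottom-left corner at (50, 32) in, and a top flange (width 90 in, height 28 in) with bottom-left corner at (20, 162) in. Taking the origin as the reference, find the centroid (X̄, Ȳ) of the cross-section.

bottom flange: A = 130 × 32 = 4160.00, centroid at (65.00, 16.00).
web: A = 30 × 130 = 3900.00, centroid at (65.00, 97.00).
top flange: A = 90 × 28 = 2520.00, centroid at (65.00, 176.00).
ΣA = 10580.00 in², ΣAX̄ = 687700.00 in³, ΣAȲ = 888380.00 in³.
X̄ = 687700.00/10580.00 = 65.00 in; Ȳ = 888380.00/10580.00 = 83.97 in.

X̄ = 65.00 in, Ȳ = 83.97 in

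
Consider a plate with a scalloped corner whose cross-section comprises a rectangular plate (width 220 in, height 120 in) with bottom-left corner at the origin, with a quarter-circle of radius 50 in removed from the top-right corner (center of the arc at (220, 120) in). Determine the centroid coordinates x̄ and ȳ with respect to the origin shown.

plate: A = 220 × 120 = 26400.00, centroid at (110.00, 60.00).
removed quarter-circle: A = −¼π·50² = -1963.50, centroid at (198.78, 98.78).
ΣA = 24436.50 in²
ΣAx̄ = (26400.00)(110.00) + (-1963.50)(198.78) = 2513697.68 in³
ΣAȳ = (26400.00)(60.00) + (-1963.50)(98.78) = 1390047.22 in³
x̄ = 2513697.68 / 24436.50 = 102.87 in
ȳ = 1390047.22 / 24436.50 = 56.88 in

x̄ = 102.87 in, ȳ = 56.88 in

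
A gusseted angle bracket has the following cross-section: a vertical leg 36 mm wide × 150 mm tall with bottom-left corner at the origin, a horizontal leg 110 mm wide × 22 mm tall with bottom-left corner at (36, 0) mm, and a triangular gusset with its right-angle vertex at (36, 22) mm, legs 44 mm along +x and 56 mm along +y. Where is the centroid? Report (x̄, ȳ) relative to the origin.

x̄ = 41.96 mm, ȳ = 53.22 mm

vertical leg: A = 36 × 150 = 5400.00, centroid at (18.00, 75.00).
horizontal leg: A = 110 × 22 = 2420.00, centroid at (91.00, 11.00).
gusset: A = ½·44·56 = 1232.00, centroid at (50.67, 40.67).
ΣA = 9052.00 mm²
ΣAx̄ = (5400.00)(18.00) + (2420.00)(91.00) + (1232.00)(50.67) = 379841.33 mm³
ΣAȳ = (5400.00)(75.00) + (2420.00)(11.00) + (1232.00)(40.67) = 481721.33 mm³
x̄ = 379841.33 / 9052.00 = 41.96 mm
ȳ = 481721.33 / 9052.00 = 53.22 mm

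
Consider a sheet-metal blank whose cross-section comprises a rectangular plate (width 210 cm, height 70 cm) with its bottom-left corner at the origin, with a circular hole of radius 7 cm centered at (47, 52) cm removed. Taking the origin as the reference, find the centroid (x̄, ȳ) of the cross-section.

plate: A = 210 × 70 = 14700.00, centroid at (105.00, 35.00).
hole: A = −π·7² = -153.94, centroid at (47.00, 52.00).
ΣA = 14546.06 cm², ΣAx̄ = 1536264.91 cm³, ΣAȳ = 506495.22 cm³.
x̄ = 1536264.91/14546.06 = 105.61 cm; ȳ = 506495.22/14546.06 = 34.82 cm.

x̄ = 105.61 cm, ȳ = 34.82 cm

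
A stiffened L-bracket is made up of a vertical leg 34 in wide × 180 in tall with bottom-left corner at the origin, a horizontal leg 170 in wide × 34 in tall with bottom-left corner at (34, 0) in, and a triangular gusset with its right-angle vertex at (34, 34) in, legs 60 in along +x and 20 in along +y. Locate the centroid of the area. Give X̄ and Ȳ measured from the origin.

Part | A | x̄ᵢ | ȳᵢ | A·x̄ᵢ | A·ȳᵢ
vertical leg | 6120.00 | 17.00 | 90.00 | 104040.00 | 550800.00
horizontal leg | 5780.00 | 119.00 | 17.00 | 687820.00 | 98260.00
gusset | 600.00 | 54.00 | 40.67 | 32400.00 | 24400.00
Σ | 12500.00 |  |  | 824260.00 | 673460.00
X̄ = 824260.00 / 12500.00 = 65.94 in
Ȳ = 673460.00 / 12500.00 = 53.88 in

X̄ = 65.94 in, Ȳ = 53.88 in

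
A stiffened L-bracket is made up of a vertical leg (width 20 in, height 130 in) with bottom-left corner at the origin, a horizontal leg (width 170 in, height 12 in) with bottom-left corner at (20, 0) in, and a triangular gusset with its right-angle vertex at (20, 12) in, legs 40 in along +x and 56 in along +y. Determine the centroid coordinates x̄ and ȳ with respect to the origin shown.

vertical leg: A = 20 × 130 = 2600.00, centroid at (10.00, 65.00).
horizontal leg: A = 170 × 12 = 2040.00, centroid at (105.00, 6.00).
gusset: A = ½·40·56 = 1120.00, centroid at (33.33, 30.67).
ΣA = 5760.00 in², ΣAx̄ = 277533.33 in³, ΣAȳ = 215586.67 in³.
x̄ = 277533.33/5760.00 = 48.18 in; ȳ = 215586.67/5760.00 = 37.43 in.

x̄ = 48.18 in, ȳ = 37.43 in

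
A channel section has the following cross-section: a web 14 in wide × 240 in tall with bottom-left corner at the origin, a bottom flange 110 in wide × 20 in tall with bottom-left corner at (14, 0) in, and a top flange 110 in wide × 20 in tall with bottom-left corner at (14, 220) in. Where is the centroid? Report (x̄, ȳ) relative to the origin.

web: A = 14 × 240 = 3360.00, centroid at (7.00, 120.00).
bottom flange: A = 110 × 20 = 2200.00, centroid at (69.00, 10.00).
top flange: A = 110 × 20 = 2200.00, centroid at (69.00, 230.00).
ΣA = 7760.00 in²
ΣAx̄ = (3360.00)(7.00) + (2200.00)(69.00) + (2200.00)(69.00) = 327120.00 in³
ΣAȳ = (3360.00)(120.00) + (2200.00)(10.00) + (2200.00)(230.00) = 931200.00 in³
x̄ = 327120.00 / 7760.00 = 42.15 in
ȳ = 931200.00 / 7760.00 = 120.00 in

x̄ = 42.15 in, ȳ = 120.00 in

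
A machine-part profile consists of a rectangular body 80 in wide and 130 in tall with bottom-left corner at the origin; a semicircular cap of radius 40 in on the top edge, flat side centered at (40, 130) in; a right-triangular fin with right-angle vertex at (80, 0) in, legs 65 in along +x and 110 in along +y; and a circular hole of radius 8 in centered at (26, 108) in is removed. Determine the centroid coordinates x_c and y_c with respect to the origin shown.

rectangular body: A = 80 × 130 = 10400.00, centroid at (40.00, 65.00).
semicircular top: A = ½π·40² = 2513.27, centroid at (40.00, 146.98).
triangular fin: A = ½·65·110 = 3575.00, centroid at (101.67, 36.67).
hole: A = −π·8² = -201.06, centroid at (26.00, 108.00).
ΣA = 16287.21 in², ΣAx_c = 874761.69 in³, ΣAy_c = 1154760.95 in³.
x_c = 874761.69/16287.21 = 53.71 in; y_c = 1154760.95/16287.21 = 70.90 in.

x_c = 53.71 in, y_c = 70.90 in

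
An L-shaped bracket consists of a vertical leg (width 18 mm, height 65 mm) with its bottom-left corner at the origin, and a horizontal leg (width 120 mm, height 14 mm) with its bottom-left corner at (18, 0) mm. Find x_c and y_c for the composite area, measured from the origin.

x_c = 49.67 mm, y_c = 17.47 mm

Part | A | x̄ᵢ | ȳᵢ | A·x̄ᵢ | A·ȳᵢ
vertical leg | 1170.00 | 9.00 | 32.50 | 10530.00 | 38025.00
horizontal leg | 1680.00 | 78.00 | 7.00 | 131040.00 | 11760.00
Σ | 2850.00 |  |  | 141570.00 | 49785.00
x_c = 141570.00 / 2850.00 = 49.67 mm
y_c = 49785.00 / 2850.00 = 17.47 mm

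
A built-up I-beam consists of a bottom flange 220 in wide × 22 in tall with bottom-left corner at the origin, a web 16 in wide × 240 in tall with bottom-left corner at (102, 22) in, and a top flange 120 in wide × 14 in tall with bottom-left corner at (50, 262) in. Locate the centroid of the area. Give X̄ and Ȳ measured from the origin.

Part | A | x̄ᵢ | ȳᵢ | A·x̄ᵢ | A·ȳᵢ
bottom flange | 4840.00 | 110.00 | 11.00 | 532400.00 | 53240.00
web | 3840.00 | 110.00 | 142.00 | 422400.00 | 545280.00
top flange | 1680.00 | 110.00 | 269.00 | 184800.00 | 451920.00
Σ | 10360.00 |  |  | 1139600.00 | 1050440.00
X̄ = 1139600.00 / 10360.00 = 110.00 in
Ȳ = 1050440.00 / 10360.00 = 101.39 in

X̄ = 110.00 in, Ȳ = 101.39 in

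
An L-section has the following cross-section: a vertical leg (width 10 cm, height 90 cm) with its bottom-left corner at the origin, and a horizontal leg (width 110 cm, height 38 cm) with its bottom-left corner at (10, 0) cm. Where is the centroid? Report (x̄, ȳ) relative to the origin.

x̄ = 54.37 cm, ȳ = 23.61 cm

Part | A | x̄ᵢ | ȳᵢ | A·x̄ᵢ | A·ȳᵢ
vertical leg | 900.00 | 5.00 | 45.00 | 4500.00 | 40500.00
horizontal leg | 4180.00 | 65.00 | 19.00 | 271700.00 | 79420.00
Σ | 5080.00 |  |  | 276200.00 | 119920.00
x̄ = 276200.00 / 5080.00 = 54.37 cm
ȳ = 119920.00 / 5080.00 = 23.61 cm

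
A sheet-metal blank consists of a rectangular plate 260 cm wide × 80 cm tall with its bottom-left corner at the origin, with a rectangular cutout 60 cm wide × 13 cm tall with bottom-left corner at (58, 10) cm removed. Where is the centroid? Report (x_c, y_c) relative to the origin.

plate: A = 260 × 80 = 20800.00, centroid at (130.00, 40.00).
hole: A = −(60 × 13) = -780.00, centroid at (88.00, 16.50).
ΣA = 20020.00 cm²
ΣAx_c = (20800.00)(130.00) + (-780.00)(88.00) = 2635360.00 cm³
ΣAy_c = (20800.00)(40.00) + (-780.00)(16.50) = 819130.00 cm³
x_c = 2635360.00 / 20020.00 = 131.64 cm
y_c = 819130.00 / 20020.00 = 40.92 cm

x_c = 131.64 cm, y_c = 40.92 cm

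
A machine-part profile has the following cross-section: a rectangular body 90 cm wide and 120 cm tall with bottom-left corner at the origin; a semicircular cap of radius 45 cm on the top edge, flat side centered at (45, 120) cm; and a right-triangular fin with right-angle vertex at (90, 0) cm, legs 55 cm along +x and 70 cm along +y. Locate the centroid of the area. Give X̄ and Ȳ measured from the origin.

X̄ = 52.66 cm, Ȳ = 71.38 cm

Part | A | x̄ᵢ | ȳᵢ | A·x̄ᵢ | A·ȳᵢ
rectangular body | 10800.00 | 45.00 | 60.00 | 486000.00 | 648000.00
semicircular top | 3180.86 | 45.00 | 139.10 | 143138.82 | 442453.51
triangular fin | 1925.00 | 108.33 | 23.33 | 208541.67 | 44916.67
Σ | 15905.86 |  |  | 837680.48 | 1135370.17
X̄ = 837680.48 / 15905.86 = 52.66 cm
Ȳ = 1135370.17 / 15905.86 = 71.38 cm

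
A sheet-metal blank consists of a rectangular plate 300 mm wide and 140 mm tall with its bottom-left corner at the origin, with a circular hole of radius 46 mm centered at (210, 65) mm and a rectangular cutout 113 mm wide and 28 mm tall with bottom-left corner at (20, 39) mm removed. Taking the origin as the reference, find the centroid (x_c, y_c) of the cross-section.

plate: A = 300 × 140 = 42000.00, centroid at (150.00, 70.00).
hole 1: A = −π·46² = -6647.61, centroid at (210.00, 65.00).
hole 2: A = −(113 × 28) = -3164.00, centroid at (76.50, 53.00).
ΣA = 32188.39 mm²
ΣAx_c = (42000.00)(150.00) + (-6647.61)(210.00) + (-3164.00)(76.50) = 4661955.89 mm³
ΣAy_c = (42000.00)(70.00) + (-6647.61)(65.00) + (-3164.00)(53.00) = 2340213.35 mm³
x_c = 4661955.89 / 32188.39 = 144.83 mm
y_c = 2340213.35 / 32188.39 = 72.70 mm

x_c = 144.83 mm, y_c = 72.70 mm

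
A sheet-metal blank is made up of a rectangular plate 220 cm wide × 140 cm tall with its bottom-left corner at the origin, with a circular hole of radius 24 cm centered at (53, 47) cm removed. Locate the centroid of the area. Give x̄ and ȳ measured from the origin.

x̄ = 113.56 cm, ȳ = 71.44 cm

Part | A | x̄ᵢ | ȳᵢ | A·x̄ᵢ | A·ȳᵢ
plate | 30800.00 | 110.00 | 70.00 | 3388000.00 | 2156000.00
hole | -1809.56 | 53.00 | 47.00 | -95906.54 | -85049.20
Σ | 28990.44 |  |  | 3292093.46 | 2070950.80
x̄ = 3292093.46 / 28990.44 = 113.56 cm
ȳ = 2070950.80 / 28990.44 = 71.44 cm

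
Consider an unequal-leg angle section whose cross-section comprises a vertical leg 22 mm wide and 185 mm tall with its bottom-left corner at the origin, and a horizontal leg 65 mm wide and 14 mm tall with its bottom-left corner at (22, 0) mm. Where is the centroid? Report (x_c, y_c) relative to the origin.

vertical leg: A = 22 × 185 = 4070.00, centroid at (11.00, 92.50).
horizontal leg: A = 65 × 14 = 910.00, centroid at (54.50, 7.00).
ΣA = 4980.00 mm²
ΣAx_c = (4070.00)(11.00) + (910.00)(54.50) = 94365.00 mm³
ΣAy_c = (4070.00)(92.50) + (910.00)(7.00) = 382845.00 mm³
x_c = 94365.00 / 4980.00 = 18.95 mm
y_c = 382845.00 / 4980.00 = 76.88 mm

x_c = 18.95 mm, y_c = 76.88 mm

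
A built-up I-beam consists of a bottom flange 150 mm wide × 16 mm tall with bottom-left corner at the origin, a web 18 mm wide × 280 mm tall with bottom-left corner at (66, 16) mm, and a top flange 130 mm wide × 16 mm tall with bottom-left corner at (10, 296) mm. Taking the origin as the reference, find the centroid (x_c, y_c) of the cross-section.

x_c = 75.00 mm, y_c = 151.03 mm

Part | A | x̄ᵢ | ȳᵢ | A·x̄ᵢ | A·ȳᵢ
bottom flange | 2400.00 | 75.00 | 8.00 | 180000.00 | 19200.00
web | 5040.00 | 75.00 | 156.00 | 378000.00 | 786240.00
top flange | 2080.00 | 75.00 | 304.00 | 156000.00 | 632320.00
Σ | 9520.00 |  |  | 714000.00 | 1437760.00
x_c = 714000.00 / 9520.00 = 75.00 mm
y_c = 1437760.00 / 9520.00 = 151.03 mm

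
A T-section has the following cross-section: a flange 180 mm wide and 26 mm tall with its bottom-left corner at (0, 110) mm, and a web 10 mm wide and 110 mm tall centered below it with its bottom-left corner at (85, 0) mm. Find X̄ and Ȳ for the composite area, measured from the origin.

X̄ = 90.00 mm, Ȳ = 110.06 mm

web: A = 10 × 110 = 1100.00, centroid at (90.00, 55.00).
flange: A = 180 × 26 = 4680.00, centroid at (90.00, 123.00).
ΣA = 5780.00 mm², ΣAX̄ = 520200.00 mm³, ΣAȲ = 636140.00 mm³.
X̄ = 520200.00/5780.00 = 90.00 mm; Ȳ = 636140.00/5780.00 = 110.06 mm.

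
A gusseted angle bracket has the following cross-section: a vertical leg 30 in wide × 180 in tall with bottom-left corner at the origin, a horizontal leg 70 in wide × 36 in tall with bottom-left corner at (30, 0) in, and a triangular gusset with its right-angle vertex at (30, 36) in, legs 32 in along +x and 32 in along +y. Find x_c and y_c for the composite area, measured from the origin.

Part | A | x̄ᵢ | ȳᵢ | A·x̄ᵢ | A·ȳᵢ
vertical leg | 5400.00 | 15.00 | 90.00 | 81000.00 | 486000.00
horizontal leg | 2520.00 | 65.00 | 18.00 | 163800.00 | 45360.00
gusset | 512.00 | 40.67 | 46.67 | 20821.33 | 23893.33
Σ | 8432.00 |  |  | 265621.33 | 555253.33
x_c = 265621.33 / 8432.00 = 31.50 in
y_c = 555253.33 / 8432.00 = 65.85 in

x_c = 31.50 in, y_c = 65.85 in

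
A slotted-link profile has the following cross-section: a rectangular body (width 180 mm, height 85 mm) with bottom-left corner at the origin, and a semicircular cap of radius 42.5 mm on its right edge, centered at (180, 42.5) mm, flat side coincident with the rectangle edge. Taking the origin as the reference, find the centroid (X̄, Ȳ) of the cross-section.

rectangular body: A = 180 × 85 = 15300.00, centroid at (90.00, 42.50).
semicircular end: A = ½π·42.5² = 2837.25, centroid at (198.04, 42.50).
ΣA = 18137.25 mm²
ΣAX̄ = (15300.00)(90.00) + (2837.25)(198.04) = 1938882.24 mm³
ΣAȲ = (15300.00)(42.50) + (2837.25)(42.50) = 770833.16 mm³
X̄ = 1938882.24 / 18137.25 = 106.90 mm
Ȳ = 770833.16 / 18137.25 = 42.50 mm

X̄ = 106.90 mm, Ȳ = 42.50 mm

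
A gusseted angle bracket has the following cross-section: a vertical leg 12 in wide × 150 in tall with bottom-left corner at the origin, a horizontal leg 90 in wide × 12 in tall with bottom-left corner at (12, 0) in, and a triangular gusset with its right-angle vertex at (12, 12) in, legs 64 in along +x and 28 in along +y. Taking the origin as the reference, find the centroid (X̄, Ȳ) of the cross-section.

vertical leg: A = 12 × 150 = 1800.00, centroid at (6.00, 75.00).
horizontal leg: A = 90 × 12 = 1080.00, centroid at (57.00, 6.00).
gusset: A = ½·64·28 = 896.00, centroid at (33.33, 21.33).
ΣA = 3776.00 in², ΣAX̄ = 102226.67 in³, ΣAȲ = 160594.67 in³.
X̄ = 102226.67/3776.00 = 27.07 in; Ȳ = 160594.67/3776.00 = 42.53 in.

X̄ = 27.07 in, Ȳ = 42.53 in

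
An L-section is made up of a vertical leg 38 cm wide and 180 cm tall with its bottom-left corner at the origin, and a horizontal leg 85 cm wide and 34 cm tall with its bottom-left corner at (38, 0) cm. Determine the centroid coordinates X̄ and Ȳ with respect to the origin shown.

Part | A | x̄ᵢ | ȳᵢ | A·x̄ᵢ | A·ȳᵢ
vertical leg | 6840.00 | 19.00 | 90.00 | 129960.00 | 615600.00
horizontal leg | 2890.00 | 80.50 | 17.00 | 232645.00 | 49130.00
Σ | 9730.00 |  |  | 362605.00 | 664730.00
X̄ = 362605.00 / 9730.00 = 37.27 cm
Ȳ = 664730.00 / 9730.00 = 68.32 cm

X̄ = 37.27 cm, Ȳ = 68.32 cm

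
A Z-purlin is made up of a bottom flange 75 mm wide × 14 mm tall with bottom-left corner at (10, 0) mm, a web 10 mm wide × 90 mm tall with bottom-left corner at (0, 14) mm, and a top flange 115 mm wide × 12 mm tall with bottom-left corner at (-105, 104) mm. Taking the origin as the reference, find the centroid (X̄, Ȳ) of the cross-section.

X̄ = -3.36 mm, Ȳ = 63.74 mm

bottom flange: A = 75 × 14 = 1050.00, centroid at (47.50, 7.00).
web: A = 10 × 90 = 900.00, centroid at (5.00, 59.00).
top flange: A = 115 × 12 = 1380.00, centroid at (-47.50, 110.00).
ΣA = 3330.00 mm², ΣAX̄ = -11175.00 mm³, ΣAȲ = 212250.00 mm³.
X̄ = -11175.00/3330.00 = -3.36 mm; Ȳ = 212250.00/3330.00 = 63.74 mm.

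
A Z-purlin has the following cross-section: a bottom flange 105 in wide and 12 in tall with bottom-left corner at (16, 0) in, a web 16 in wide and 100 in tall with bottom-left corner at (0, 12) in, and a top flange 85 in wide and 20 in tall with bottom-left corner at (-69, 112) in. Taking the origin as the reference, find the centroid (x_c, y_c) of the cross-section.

Part | A | x̄ᵢ | ȳᵢ | A·x̄ᵢ | A·ȳᵢ
bottom flange | 1260.00 | 68.50 | 6.00 | 86310.00 | 7560.00
web | 1600.00 | 8.00 | 62.00 | 12800.00 | 99200.00
top flange | 1700.00 | -26.50 | 122.00 | -45050.00 | 207400.00
Σ | 4560.00 |  |  | 54060.00 | 314160.00
x_c = 54060.00 / 4560.00 = 11.86 in
y_c = 314160.00 / 4560.00 = 68.89 in

x_c = 11.86 in, y_c = 68.89 in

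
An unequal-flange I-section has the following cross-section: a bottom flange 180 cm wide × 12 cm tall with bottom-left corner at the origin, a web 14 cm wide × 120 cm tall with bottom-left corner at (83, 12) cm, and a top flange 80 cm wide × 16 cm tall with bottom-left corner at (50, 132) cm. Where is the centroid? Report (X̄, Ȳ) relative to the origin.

Part | A | x̄ᵢ | ȳᵢ | A·x̄ᵢ | A·ȳᵢ
bottom flange | 2160.00 | 90.00 | 6.00 | 194400.00 | 12960.00
web | 1680.00 | 90.00 | 72.00 | 151200.00 | 120960.00
top flange | 1280.00 | 90.00 | 140.00 | 115200.00 | 179200.00
Σ | 5120.00 |  |  | 460800.00 | 313120.00
X̄ = 460800.00 / 5120.00 = 90.00 cm
Ȳ = 313120.00 / 5120.00 = 61.16 cm

X̄ = 90.00 cm, Ȳ = 61.16 cm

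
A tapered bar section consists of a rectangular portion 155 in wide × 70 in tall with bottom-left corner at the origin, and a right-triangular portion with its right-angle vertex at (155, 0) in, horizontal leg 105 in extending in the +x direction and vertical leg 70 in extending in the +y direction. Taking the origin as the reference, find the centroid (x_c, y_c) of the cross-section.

x_c = 105.96 in, y_c = 32.05 in

rectangular portion: A = 155 × 70 = 10850.00, centroid at (77.50, 35.00).
triangular portion: A = ½·105·70 = 3675.00, centroid at (190.00, 23.33).
ΣA = 14525.00 in², ΣAx_c = 1539125.00 in³, ΣAy_c = 465500.00 in³.
x_c = 1539125.00/14525.00 = 105.96 in; y_c = 465500.00/14525.00 = 32.05 in.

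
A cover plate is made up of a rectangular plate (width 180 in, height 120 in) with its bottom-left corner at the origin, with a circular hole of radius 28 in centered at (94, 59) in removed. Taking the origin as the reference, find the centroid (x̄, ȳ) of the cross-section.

x̄ = 89.49 in, ȳ = 60.13 in

Part | A | x̄ᵢ | ȳᵢ | A·x̄ᵢ | A·ȳᵢ
plate | 21600.00 | 90.00 | 60.00 | 1944000.00 | 1296000.00
hole | -2463.01 | 94.00 | 59.00 | -231522.81 | -145317.51
Σ | 19136.99 |  |  | 1712477.19 | 1150682.49
x̄ = 1712477.19 / 19136.99 = 89.49 in
ȳ = 1150682.49 / 19136.99 = 60.13 in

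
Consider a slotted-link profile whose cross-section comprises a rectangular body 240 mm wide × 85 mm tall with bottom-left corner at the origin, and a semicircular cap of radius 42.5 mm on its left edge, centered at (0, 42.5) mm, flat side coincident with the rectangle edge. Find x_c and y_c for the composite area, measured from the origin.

x_c = 103.15 mm, y_c = 42.50 mm

Part | A | x̄ᵢ | ȳᵢ | A·x̄ᵢ | A·ȳᵢ
rectangular body | 20400.00 | 120.00 | 42.50 | 2448000.00 | 867000.00
semicircular end | 2837.25 | -18.04 | 42.50 | -51177.08 | 120583.16
Σ | 23237.25 |  |  | 2396822.92 | 987583.16
x_c = 2396822.92 / 23237.25 = 103.15 mm
y_c = 987583.16 / 23237.25 = 42.50 mm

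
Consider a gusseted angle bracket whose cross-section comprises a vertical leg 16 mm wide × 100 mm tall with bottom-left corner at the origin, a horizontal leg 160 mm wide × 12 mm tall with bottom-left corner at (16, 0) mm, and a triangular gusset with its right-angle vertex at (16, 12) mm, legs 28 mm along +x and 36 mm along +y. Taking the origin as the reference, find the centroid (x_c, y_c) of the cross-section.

Part | A | x̄ᵢ | ȳᵢ | A·x̄ᵢ | A·ȳᵢ
vertical leg | 1600.00 | 8.00 | 50.00 | 12800.00 | 80000.00
horizontal leg | 1920.00 | 96.00 | 6.00 | 184320.00 | 11520.00
gusset | 504.00 | 25.33 | 24.00 | 12768.00 | 12096.00
Σ | 4024.00 |  |  | 209888.00 | 103616.00
x_c = 209888.00 / 4024.00 = 52.16 mm
y_c = 103616.00 / 4024.00 = 25.75 mm

x_c = 52.16 mm, y_c = 25.75 mm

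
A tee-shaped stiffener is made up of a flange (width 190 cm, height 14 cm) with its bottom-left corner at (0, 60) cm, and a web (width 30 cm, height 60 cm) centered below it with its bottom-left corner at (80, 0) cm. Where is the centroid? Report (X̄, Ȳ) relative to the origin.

X̄ = 95.00 cm, Ȳ = 52.07 cm

web: A = 30 × 60 = 1800.00, centroid at (95.00, 30.00).
flange: A = 190 × 14 = 2660.00, centroid at (95.00, 67.00).
ΣA = 4460.00 cm², ΣAX̄ = 423700.00 cm³, ΣAȲ = 232220.00 cm³.
X̄ = 423700.00/4460.00 = 95.00 cm; Ȳ = 232220.00/4460.00 = 52.07 cm.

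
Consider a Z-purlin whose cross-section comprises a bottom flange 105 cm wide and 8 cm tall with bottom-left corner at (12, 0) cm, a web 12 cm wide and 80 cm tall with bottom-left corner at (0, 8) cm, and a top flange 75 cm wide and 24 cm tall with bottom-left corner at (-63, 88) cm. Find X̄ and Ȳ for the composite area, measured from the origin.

X̄ = 3.90 cm, Ȳ = 63.73 cm

bottom flange: A = 105 × 8 = 840.00, centroid at (64.50, 4.00).
web: A = 12 × 80 = 960.00, centroid at (6.00, 48.00).
top flange: A = 75 × 24 = 1800.00, centroid at (-25.50, 100.00).
ΣA = 3600.00 cm², ΣAX̄ = 14040.00 cm³, ΣAȲ = 229440.00 cm³.
X̄ = 14040.00/3600.00 = 3.90 cm; Ȳ = 229440.00/3600.00 = 63.73 cm.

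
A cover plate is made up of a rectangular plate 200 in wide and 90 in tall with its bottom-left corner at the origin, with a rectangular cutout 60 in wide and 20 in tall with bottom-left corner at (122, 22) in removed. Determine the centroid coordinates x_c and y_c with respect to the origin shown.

x_c = 96.29 in, y_c = 45.93 in

Part | A | x̄ᵢ | ȳᵢ | A·x̄ᵢ | A·ȳᵢ
plate | 18000.00 | 100.00 | 45.00 | 1800000.00 | 810000.00
hole | -1200.00 | 152.00 | 32.00 | -182400.00 | -38400.00
Σ | 16800.00 |  |  | 1617600.00 | 771600.00
x_c = 1617600.00 / 16800.00 = 96.29 in
y_c = 771600.00 / 16800.00 = 45.93 in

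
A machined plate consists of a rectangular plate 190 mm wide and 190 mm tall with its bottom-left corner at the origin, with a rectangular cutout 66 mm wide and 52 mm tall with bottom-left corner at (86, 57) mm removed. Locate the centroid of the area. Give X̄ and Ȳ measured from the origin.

plate: A = 190 × 190 = 36100.00, centroid at (95.00, 95.00).
hole: A = −(66 × 52) = -3432.00, centroid at (119.00, 83.00).
ΣA = 32668.00 mm²
ΣAX̄ = (36100.00)(95.00) + (-3432.00)(119.00) = 3021092.00 mm³
ΣAȲ = (36100.00)(95.00) + (-3432.00)(83.00) = 3144644.00 mm³
X̄ = 3021092.00 / 32668.00 = 92.48 mm
Ȳ = 3144644.00 / 32668.00 = 96.26 mm

X̄ = 92.48 mm, Ȳ = 96.26 mm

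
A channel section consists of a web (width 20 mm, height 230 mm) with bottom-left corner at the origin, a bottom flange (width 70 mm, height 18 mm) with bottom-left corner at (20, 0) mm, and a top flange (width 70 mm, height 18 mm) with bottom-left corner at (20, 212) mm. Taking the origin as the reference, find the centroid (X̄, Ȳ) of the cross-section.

Part | A | x̄ᵢ | ȳᵢ | A·x̄ᵢ | A·ȳᵢ
web | 4600.00 | 10.00 | 115.00 | 46000.00 | 529000.00
bottom flange | 1260.00 | 55.00 | 9.00 | 69300.00 | 11340.00
top flange | 1260.00 | 55.00 | 221.00 | 69300.00 | 278460.00
Σ | 7120.00 |  |  | 184600.00 | 818800.00
X̄ = 184600.00 / 7120.00 = 25.93 mm
Ȳ = 818800.00 / 7120.00 = 115.00 mm

X̄ = 25.93 mm, Ȳ = 115.00 mm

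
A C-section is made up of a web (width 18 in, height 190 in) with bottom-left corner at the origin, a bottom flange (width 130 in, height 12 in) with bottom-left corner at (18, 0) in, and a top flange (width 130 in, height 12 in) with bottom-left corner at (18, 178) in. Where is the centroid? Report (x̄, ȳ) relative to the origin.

x̄ = 44.30 in, ȳ = 95.00 in

Part | A | x̄ᵢ | ȳᵢ | A·x̄ᵢ | A·ȳᵢ
web | 3420.00 | 9.00 | 95.00 | 30780.00 | 324900.00
bottom flange | 1560.00 | 83.00 | 6.00 | 129480.00 | 9360.00
top flange | 1560.00 | 83.00 | 184.00 | 129480.00 | 287040.00
Σ | 6540.00 |  |  | 289740.00 | 621300.00
x̄ = 289740.00 / 6540.00 = 44.30 in
ȳ = 621300.00 / 6540.00 = 95.00 in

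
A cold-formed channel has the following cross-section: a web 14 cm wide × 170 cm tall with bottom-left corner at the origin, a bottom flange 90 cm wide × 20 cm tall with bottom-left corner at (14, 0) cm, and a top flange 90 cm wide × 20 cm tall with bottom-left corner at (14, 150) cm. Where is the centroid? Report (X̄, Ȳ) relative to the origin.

X̄ = 38.30 cm, Ȳ = 85.00 cm

web: A = 14 × 170 = 2380.00, centroid at (7.00, 85.00).
bottom flange: A = 90 × 20 = 1800.00, centroid at (59.00, 10.00).
top flange: A = 90 × 20 = 1800.00, centroid at (59.00, 160.00).
ΣA = 5980.00 cm², ΣAX̄ = 229060.00 cm³, ΣAȲ = 508300.00 cm³.
X̄ = 229060.00/5980.00 = 38.30 cm; Ȳ = 508300.00/5980.00 = 85.00 cm.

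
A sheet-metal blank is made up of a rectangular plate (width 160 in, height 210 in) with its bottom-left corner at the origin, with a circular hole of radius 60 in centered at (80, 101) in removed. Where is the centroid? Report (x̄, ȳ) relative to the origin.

x̄ = 80.00 in, ȳ = 107.03 in

Part | A | x̄ᵢ | ȳᵢ | A·x̄ᵢ | A·ȳᵢ
plate | 33600.00 | 80.00 | 105.00 | 2688000.00 | 3528000.00
hole | -11309.73 | 80.00 | 101.00 | -904778.68 | -1142283.09
Σ | 22290.27 |  |  | 1783221.32 | 2385716.91
x̄ = 1783221.32 / 22290.27 = 80.00 in
ȳ = 2385716.91 / 22290.27 = 107.03 in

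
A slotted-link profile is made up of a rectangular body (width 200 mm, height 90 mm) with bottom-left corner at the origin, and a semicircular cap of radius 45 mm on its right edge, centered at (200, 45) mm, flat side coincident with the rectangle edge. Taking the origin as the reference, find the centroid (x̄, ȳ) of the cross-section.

rectangular body: A = 200 × 90 = 18000.00, centroid at (100.00, 45.00).
semicircular end: A = ½π·45² = 3180.86, centroid at (219.10, 45.00).
ΣA = 21180.86 mm², ΣAx̄ = 2496922.51 mm³, ΣAȳ = 953138.82 mm³.
x̄ = 2496922.51/21180.86 = 117.89 mm; ȳ = 953138.82/21180.86 = 45.00 mm.

x̄ = 117.89 mm, ȳ = 45.00 mm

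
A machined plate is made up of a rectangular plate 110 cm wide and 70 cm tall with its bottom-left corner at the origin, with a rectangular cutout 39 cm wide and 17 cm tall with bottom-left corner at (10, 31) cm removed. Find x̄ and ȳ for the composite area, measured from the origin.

x̄ = 57.40 cm, ȳ = 34.58 cm

plate: A = 110 × 70 = 7700.00, centroid at (55.00, 35.00).
hole: A = −(39 × 17) = -663.00, centroid at (29.50, 39.50).
ΣA = 7037.00 cm²
ΣAx̄ = (7700.00)(55.00) + (-663.00)(29.50) = 403941.50 cm³
ΣAȳ = (7700.00)(35.00) + (-663.00)(39.50) = 243311.50 cm³
x̄ = 403941.50 / 7037.00 = 57.40 cm
ȳ = 243311.50 / 7037.00 = 34.58 cm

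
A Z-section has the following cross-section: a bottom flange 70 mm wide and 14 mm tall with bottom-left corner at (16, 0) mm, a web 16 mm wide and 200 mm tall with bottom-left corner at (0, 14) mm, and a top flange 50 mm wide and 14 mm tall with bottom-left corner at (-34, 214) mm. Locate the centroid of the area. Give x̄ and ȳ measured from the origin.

x̄ = 14.20 mm, ȳ = 107.86 mm

bottom flange: A = 70 × 14 = 980.00, centroid at (51.00, 7.00).
web: A = 16 × 200 = 3200.00, centroid at (8.00, 114.00).
top flange: A = 50 × 14 = 700.00, centroid at (-9.00, 221.00).
ΣA = 4880.00 mm²
ΣAx̄ = (980.00)(51.00) + (3200.00)(8.00) + (700.00)(-9.00) = 69280.00 mm³
ΣAȳ = (980.00)(7.00) + (3200.00)(114.00) + (700.00)(221.00) = 526360.00 mm³
x̄ = 69280.00 / 4880.00 = 14.20 mm
ȳ = 526360.00 / 4880.00 = 107.86 mm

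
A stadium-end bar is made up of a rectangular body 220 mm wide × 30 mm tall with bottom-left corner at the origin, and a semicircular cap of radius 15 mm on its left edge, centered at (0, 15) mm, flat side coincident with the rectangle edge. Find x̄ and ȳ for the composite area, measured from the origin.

x̄ = 104.09 mm, ȳ = 15.00 mm

Part | A | x̄ᵢ | ȳᵢ | A·x̄ᵢ | A·ȳᵢ
rectangular body | 6600.00 | 110.00 | 15.00 | 726000.00 | 99000.00
semicircular end | 353.43 | -6.37 | 15.00 | -2250.00 | 5301.44
Σ | 6953.43 |  |  | 723750.00 | 104301.44
x̄ = 723750.00 / 6953.43 = 104.09 mm
ȳ = 104301.44 / 6953.43 = 15.00 mm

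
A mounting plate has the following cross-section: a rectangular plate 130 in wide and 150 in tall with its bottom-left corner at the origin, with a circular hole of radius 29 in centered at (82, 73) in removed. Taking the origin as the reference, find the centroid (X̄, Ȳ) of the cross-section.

Part | A | x̄ᵢ | ȳᵢ | A·x̄ᵢ | A·ȳᵢ
plate | 19500.00 | 65.00 | 75.00 | 1267500.00 | 1462500.00
hole | -2642.08 | 82.00 | 73.00 | -216650.51 | -192871.80
Σ | 16857.92 |  |  | 1050849.49 | 1269628.20
X̄ = 1050849.49 / 16857.92 = 62.34 in
Ȳ = 1269628.20 / 16857.92 = 75.31 in

X̄ = 62.34 in, Ȳ = 75.31 in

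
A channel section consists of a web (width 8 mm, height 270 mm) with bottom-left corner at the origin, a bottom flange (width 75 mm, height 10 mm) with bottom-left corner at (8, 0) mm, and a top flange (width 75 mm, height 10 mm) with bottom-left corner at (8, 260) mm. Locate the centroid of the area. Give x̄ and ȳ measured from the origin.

x̄ = 21.01 mm, ȳ = 135.00 mm

web: A = 8 × 270 = 2160.00, centroid at (4.00, 135.00).
bottom flange: A = 75 × 10 = 750.00, centroid at (45.50, 5.00).
top flange: A = 75 × 10 = 750.00, centroid at (45.50, 265.00).
ΣA = 3660.00 mm²
ΣAx̄ = (2160.00)(4.00) + (750.00)(45.50) + (750.00)(45.50) = 76890.00 mm³
ΣAȳ = (2160.00)(135.00) + (750.00)(5.00) + (750.00)(265.00) = 494100.00 mm³
x̄ = 76890.00 / 3660.00 = 21.01 mm
ȳ = 494100.00 / 3660.00 = 135.00 mm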